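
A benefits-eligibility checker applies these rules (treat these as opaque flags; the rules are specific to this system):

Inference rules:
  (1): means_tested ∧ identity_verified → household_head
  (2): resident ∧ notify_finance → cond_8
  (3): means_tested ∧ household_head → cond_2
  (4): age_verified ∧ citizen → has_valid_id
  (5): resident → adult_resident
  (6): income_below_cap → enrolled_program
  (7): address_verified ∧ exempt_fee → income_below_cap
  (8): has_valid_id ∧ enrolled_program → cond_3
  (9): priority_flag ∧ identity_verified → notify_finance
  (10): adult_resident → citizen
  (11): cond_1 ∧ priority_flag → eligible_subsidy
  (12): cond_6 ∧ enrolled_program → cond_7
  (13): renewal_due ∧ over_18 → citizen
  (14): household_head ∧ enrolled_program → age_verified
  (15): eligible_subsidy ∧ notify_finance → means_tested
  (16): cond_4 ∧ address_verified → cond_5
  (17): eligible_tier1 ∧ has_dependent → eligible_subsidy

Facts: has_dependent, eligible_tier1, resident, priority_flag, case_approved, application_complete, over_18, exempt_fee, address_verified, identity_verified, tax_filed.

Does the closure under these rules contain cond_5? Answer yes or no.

Round 1 fires (5), (7), (9), (17), giving adult_resident, income_below_cap, notify_finance, eligible_subsidy.
Round 2 fires (2), (6), (10), (15), giving cond_8, enrolled_program, citizen, means_tested.
Round 3 fires (1), giving household_head.
Round 4 fires (3), (14), giving cond_2, age_verified.
Round 5 fires (4), giving has_valid_id.
Round 6 fires (8), giving cond_3.
Fixed point reached. cond_5 is concluded only by (16); (16) needs cond_4 (never derived).

no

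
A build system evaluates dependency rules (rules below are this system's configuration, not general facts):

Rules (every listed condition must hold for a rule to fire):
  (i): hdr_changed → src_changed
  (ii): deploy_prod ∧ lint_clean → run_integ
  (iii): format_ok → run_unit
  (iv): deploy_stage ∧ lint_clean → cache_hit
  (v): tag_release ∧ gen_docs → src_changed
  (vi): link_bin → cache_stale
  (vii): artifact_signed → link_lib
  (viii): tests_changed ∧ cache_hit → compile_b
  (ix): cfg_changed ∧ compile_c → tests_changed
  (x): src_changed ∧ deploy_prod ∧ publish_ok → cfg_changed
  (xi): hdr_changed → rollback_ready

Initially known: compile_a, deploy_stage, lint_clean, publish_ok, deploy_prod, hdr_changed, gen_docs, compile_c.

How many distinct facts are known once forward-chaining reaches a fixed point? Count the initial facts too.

15

[1] (i) [hdr_changed → src_changed]; (ii) [deploy_prod ∧ lint_clean → run_integ]; (iv) [deploy_stage ∧ lint_clean → cache_hit]; (xi) [hdr_changed → rollback_ready]. ⇒ new: src_changed, run_integ, cache_hit, rollback_ready.
[2] (x) [src_changed ∧ deploy_prod ∧ publish_ok → cfg_changed]. ⇒ new: cfg_changed.
[3] (ix) [cfg_changed ∧ compile_c → tests_changed]. ⇒ new: tests_changed.
[4] (viii) [tests_changed ∧ cache_hit → compile_b]. ⇒ new: compile_b.
Closure: {cache_hit, cfg_changed, compile_a, compile_b, compile_c, deploy_prod, deploy_stage, gen_docs, hdr_changed, lint_clean, publish_ok, rollback_ready, run_integ, src_changed, tests_changed} — 15 facts.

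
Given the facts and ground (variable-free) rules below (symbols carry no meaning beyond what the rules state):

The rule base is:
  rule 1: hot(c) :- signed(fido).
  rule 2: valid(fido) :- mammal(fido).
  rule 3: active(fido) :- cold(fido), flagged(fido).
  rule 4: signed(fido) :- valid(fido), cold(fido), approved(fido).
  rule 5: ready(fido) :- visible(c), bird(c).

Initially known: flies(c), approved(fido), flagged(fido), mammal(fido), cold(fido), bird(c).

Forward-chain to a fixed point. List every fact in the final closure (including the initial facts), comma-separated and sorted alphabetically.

active(fido), approved(fido), bird(c), cold(fido), flagged(fido), flies(c), hot(c), mammal(fido), signed(fido), valid(fido)

Round 1: rule 2 [valid(fido) :- mammal(fido).]; rule 3 [active(fido) :- cold(fido), flagged(fido).]. Adds valid(fido), active(fido).
Round 2: rule 4 [signed(fido) :- valid(fido), cold(fido), approved(fido).]. Adds signed(fido).
Round 3: rule 1 [hot(c) :- signed(fido).]. Adds hot(c).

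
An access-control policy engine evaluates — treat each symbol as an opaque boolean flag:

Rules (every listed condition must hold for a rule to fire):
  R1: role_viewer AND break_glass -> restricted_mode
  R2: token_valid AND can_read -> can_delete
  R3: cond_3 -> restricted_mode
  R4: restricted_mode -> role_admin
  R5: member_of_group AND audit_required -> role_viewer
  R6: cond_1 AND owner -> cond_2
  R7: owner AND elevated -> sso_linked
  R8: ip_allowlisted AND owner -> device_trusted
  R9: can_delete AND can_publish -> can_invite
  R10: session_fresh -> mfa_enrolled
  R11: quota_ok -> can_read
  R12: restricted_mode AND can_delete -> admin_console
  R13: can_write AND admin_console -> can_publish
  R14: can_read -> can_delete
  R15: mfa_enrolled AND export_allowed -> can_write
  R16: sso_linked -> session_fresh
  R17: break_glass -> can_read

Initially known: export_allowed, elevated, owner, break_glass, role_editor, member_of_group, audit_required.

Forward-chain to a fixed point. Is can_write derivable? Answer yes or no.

yes

Round 1: R5 [member_of_group AND audit_required -> role_viewer]; R7 [owner AND elevated -> sso_linked]; R17 [break_glass -> can_read]. Adds role_viewer, sso_linked, can_read.
Round 2: R1 [role_viewer AND break_glass -> restricted_mode]; R14 [can_read -> can_delete]; R16 [sso_linked -> session_fresh]. Adds restricted_mode, can_delete, session_fresh.
Round 3: R4 [restricted_mode -> role_admin]; R10 [session_fresh -> mfa_enrolled]; R12 [restricted_mode AND can_delete -> admin_console]. Adds role_admin, mfa_enrolled, admin_console.
Round 4: R15 [mfa_enrolled AND export_allowed -> can_write]. Adds can_write.
Round 5: R13 [can_write AND admin_console -> can_publish]. Adds can_publish.
Round 6: R9 [can_delete AND can_publish -> can_invite]. Adds can_invite.
can_write appears in round 4, so it is derivable.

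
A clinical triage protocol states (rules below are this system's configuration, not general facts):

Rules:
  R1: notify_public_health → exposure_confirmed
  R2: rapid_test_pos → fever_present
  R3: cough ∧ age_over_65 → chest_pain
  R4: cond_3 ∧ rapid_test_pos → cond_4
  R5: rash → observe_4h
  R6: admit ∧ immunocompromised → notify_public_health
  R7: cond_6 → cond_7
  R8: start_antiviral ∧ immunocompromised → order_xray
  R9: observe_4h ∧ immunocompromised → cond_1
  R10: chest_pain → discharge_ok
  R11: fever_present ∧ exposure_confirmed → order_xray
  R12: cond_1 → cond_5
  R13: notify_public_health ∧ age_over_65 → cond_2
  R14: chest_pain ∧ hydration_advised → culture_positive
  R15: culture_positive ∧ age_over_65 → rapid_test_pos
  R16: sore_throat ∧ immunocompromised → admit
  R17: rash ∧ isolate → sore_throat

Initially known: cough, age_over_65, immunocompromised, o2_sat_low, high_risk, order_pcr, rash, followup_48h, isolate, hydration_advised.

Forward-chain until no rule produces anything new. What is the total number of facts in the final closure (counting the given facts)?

Round 1: R3 [cough ∧ age_over_65 → chest_pain]; R5 [rash → observe_4h]; R17 [rash ∧ isolate → sore_throat]. Adds chest_pain, observe_4h, sore_throat.
Round 2: R9 [observe_4h ∧ immunocompromised → cond_1]; R10 [chest_pain → discharge_ok]; R14 [chest_pain ∧ hydration_advised → culture_positive]; R16 [sore_throat ∧ immunocompromised → admit]. Adds cond_1, discharge_ok, culture_positive, admit.
Round 3: R6 [admit ∧ immunocompromised → notify_public_health]; R12 [cond_1 → cond_5]; R15 [culture_positive ∧ age_over_65 → rapid_test_pos]. Adds notify_public_health, cond_5, rapid_test_pos.
Round 4: R1 [notify_public_health → exposure_confirmed]; R2 [rapid_test_pos → fever_present]; R13 [notify_public_health ∧ age_over_65 → cond_2]. Adds exposure_confirmed, fever_present, cond_2.
Round 5: R11 [fever_present ∧ exposure_confirmed → order_xray]. Adds order_xray.
Closure: {admit, age_over_65, chest_pain, cond_1, cond_2, cond_5, cough, culture_positive, discharge_ok, exposure_confirmed, fever_present, followup_48h, high_risk, hydration_advised, immunocompromised, isolate, notify_public_health, o2_sat_low, observe_4h, order_pcr, order_xray, rapid_test_pos, rash, sore_throat} — 24 facts.

24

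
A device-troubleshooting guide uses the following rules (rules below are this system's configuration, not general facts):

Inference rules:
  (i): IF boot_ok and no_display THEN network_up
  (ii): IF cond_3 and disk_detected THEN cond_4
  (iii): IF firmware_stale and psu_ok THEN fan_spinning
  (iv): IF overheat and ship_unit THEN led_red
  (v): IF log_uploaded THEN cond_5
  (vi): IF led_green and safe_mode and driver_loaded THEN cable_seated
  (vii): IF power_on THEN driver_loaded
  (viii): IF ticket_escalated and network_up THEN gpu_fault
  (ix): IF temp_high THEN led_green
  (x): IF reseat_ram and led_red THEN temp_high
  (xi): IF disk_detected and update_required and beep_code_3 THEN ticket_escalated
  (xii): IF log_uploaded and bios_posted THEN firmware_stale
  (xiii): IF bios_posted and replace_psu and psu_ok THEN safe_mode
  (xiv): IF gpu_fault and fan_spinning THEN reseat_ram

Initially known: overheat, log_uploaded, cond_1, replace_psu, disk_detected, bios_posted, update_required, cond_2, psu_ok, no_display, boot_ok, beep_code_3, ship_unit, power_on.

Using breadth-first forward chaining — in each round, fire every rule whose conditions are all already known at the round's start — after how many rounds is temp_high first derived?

[1] (i) [IF boot_ok and no_display THEN network_up]; (iv) [IF overheat and ship_unit THEN led_red]; (v) [IF log_uploaded THEN cond_5]; (vii) [IF power_on THEN driver_loaded]; (xi) [IF disk_detected and update_required and beep_code_3 THEN ticket_escalated]; (xii) [IF log_uploaded and bios_posted THEN firmware_stale]; (xiii) [IF bios_posted and replace_psu and psu_ok THEN safe_mode]. ⇒ new: network_up, led_red, cond_5, driver_loaded, ticket_escalated, firmware_stale, safe_mode.
[2] (iii) [IF firmware_stale and psu_ok THEN fan_spinning]; (viii) [IF ticket_escalated and network_up THEN gpu_fault]. ⇒ new: fan_spinning, gpu_fault.
[3] (xiv) [IF gpu_fault and fan_spinning THEN reseat_ram]. ⇒ new: reseat_ram.
[4] (x) [IF reseat_ram and led_red THEN temp_high]. ⇒ new: temp_high.
temp_high first appears in round 4.

4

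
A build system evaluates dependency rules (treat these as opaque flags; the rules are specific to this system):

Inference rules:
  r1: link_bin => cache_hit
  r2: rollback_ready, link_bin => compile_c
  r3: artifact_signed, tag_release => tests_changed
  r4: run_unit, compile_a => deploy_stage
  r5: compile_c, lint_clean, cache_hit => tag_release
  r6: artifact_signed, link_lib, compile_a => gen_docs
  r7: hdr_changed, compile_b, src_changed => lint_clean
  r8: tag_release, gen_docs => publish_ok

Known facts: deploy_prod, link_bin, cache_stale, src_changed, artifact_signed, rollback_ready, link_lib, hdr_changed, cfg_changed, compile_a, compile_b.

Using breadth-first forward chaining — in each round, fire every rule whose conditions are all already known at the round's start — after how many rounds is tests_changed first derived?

3

Round 1: r1 [link_bin => cache_hit]; r2 [rollback_ready, link_bin => compile_c]; r6 [artifact_signed, link_lib, compile_a => gen_docs]; r7 [hdr_changed, compile_b, src_changed => lint_clean]. New: cache_hit, compile_c, gen_docs, lint_clean.
Round 2: r5 [compile_c, lint_clean, cache_hit => tag_release]. New: tag_release.
Round 3: r3 [artifact_signed, tag_release => tests_changed]; r8 [tag_release, gen_docs => publish_ok]. New: tests_changed, publish_ok.
tests_changed first appears in round 3.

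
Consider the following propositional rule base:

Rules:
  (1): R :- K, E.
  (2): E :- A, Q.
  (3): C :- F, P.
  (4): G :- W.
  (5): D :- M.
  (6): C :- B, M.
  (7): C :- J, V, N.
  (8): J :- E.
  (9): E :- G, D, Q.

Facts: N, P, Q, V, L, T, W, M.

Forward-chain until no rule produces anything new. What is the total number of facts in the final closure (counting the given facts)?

13

Round 1: (4) [G :- W.]; (5) [D :- M.]. Adds G, D.
Round 2: (9) [E :- G, D, Q.]. Adds E.
Round 3: (8) [J :- E.]. Adds J.
Round 4: (7) [C :- J, V, N.]. Adds C.
Closure: {C, D, E, G, J, L, M, N, P, Q, T, V, W} — 13 facts.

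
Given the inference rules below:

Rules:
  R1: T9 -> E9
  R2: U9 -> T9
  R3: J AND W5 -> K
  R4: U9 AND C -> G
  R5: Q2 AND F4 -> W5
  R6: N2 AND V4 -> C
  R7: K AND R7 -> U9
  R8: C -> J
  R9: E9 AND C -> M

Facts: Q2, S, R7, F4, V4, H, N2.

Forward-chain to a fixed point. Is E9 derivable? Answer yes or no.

yes

[1] R5 [Q2 AND F4 -> W5]; R6 [N2 AND V4 -> C]. ⇒ new: W5, C.
[2] R8 [C -> J]. ⇒ new: J.
[3] R3 [J AND W5 -> K]. ⇒ new: K.
[4] R7 [K AND R7 -> U9]. ⇒ new: U9.
[5] R2 [U9 -> T9]; R4 [U9 AND C -> G]. ⇒ new: T9, G.
[6] R1 [T9 -> E9]. ⇒ new: E9.
[7] R9 [E9 AND C -> M]. ⇒ new: M.
E9 appears in round 6, so it is derivable.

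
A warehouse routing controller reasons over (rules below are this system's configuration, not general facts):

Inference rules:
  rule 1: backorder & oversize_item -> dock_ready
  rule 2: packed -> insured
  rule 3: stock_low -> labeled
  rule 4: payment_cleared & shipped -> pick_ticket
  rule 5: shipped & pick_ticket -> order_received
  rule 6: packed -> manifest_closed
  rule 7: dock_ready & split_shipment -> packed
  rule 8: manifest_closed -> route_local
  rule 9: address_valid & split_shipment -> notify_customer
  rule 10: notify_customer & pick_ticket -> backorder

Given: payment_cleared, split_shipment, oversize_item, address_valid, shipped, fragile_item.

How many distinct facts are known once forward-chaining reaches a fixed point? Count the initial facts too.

15

Round 1 — rule 4, rule 9, derive pick_ticket, notify_customer.
Round 2 — rule 5, rule 10, derive order_received, backorder.
Round 3 — rule 1, derive dock_ready.
Round 4 — rule 7, derive packed.
Round 5 — rule 2, rule 6, derive insured, manifest_closed.
Round 6 — rule 8, derive route_local.
Closure: {address_valid, backorder, dock_ready, fragile_item, insured, manifest_closed, notify_customer, order_received, oversize_item, packed, payment_cleared, pick_ticket, route_local, shipped, split_shipment} — 15 facts.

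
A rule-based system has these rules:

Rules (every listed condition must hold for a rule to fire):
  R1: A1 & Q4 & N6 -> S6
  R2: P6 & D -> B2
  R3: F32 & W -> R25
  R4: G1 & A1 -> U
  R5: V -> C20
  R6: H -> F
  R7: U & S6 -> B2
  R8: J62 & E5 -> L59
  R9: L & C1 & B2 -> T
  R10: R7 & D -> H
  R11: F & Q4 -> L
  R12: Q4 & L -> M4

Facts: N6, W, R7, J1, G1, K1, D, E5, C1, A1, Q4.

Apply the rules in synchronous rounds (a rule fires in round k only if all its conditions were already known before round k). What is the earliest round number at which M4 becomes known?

4

[1] R1 [A1 & Q4 & N6 -> S6]; R4 [G1 & A1 -> U]; R10 [R7 & D -> H]. ⇒ new: S6, U, H.
[2] R6 [H -> F]; R7 [U & S6 -> B2]. ⇒ new: F, B2.
[3] R11 [F & Q4 -> L]. ⇒ new: L.
[4] R9 [L & C1 & B2 -> T]; R12 [Q4 & L -> M4]. ⇒ new: T, M4.
M4 first appears in round 4.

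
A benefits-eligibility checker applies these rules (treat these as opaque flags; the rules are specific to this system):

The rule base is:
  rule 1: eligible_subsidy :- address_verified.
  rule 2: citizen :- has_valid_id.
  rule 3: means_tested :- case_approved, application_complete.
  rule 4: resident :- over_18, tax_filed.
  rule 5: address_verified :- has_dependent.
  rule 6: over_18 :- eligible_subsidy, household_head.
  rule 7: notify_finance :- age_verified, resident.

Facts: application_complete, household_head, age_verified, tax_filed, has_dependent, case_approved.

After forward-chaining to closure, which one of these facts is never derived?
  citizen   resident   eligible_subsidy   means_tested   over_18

Round 1: rule 3 [means_tested :- case_approved, application_complete.]; rule 5 [address_verified :- has_dependent.]. New: means_tested, address_verified.
Round 2: rule 1 [eligible_subsidy :- address_verified.]. New: eligible_subsidy.
Round 3: rule 6 [over_18 :- eligible_subsidy, household_head.]. New: over_18.
Round 4: rule 4 [resident :- over_18, tax_filed.]. New: resident.
Round 5: rule 7 [notify_finance :- age_verified, resident.]. New: notify_finance.
Derived: resident (round 4), eligible_subsidy (round 2), over_18 (round 3), means_tested (round 1). citizen never appears in any round.

citizen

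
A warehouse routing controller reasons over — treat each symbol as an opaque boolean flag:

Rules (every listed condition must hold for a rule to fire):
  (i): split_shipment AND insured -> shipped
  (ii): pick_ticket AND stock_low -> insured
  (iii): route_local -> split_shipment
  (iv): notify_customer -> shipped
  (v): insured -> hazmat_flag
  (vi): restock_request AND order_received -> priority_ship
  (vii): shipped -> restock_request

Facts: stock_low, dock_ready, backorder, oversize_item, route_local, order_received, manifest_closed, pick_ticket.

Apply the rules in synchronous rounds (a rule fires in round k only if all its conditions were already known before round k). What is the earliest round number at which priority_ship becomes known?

4

Round 1: (ii) [pick_ticket AND stock_low -> insured]; (iii) [route_local -> split_shipment]. New: insured, split_shipment.
Round 2: (i) [split_shipment AND insured -> shipped]; (v) [insured -> hazmat_flag]. New: shipped, hazmat_flag.
Round 3: (vii) [shipped -> restock_request]. New: restock_request.
Round 4: (vi) [restock_request AND order_received -> priority_ship]. New: priority_ship.
priority_ship first appears in round 4.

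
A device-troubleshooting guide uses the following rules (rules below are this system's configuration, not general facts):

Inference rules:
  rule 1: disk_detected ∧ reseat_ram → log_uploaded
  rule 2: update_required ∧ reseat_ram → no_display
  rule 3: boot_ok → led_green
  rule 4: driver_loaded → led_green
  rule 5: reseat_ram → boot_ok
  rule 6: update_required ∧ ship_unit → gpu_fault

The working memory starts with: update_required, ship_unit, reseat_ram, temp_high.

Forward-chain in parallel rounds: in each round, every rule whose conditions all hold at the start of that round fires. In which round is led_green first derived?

Round 1 fires rule 2, rule 5, rule 6, giving no_display, boot_ok, gpu_fault.
Round 2 fires rule 3, giving led_green.
led_green first appears in round 2.

2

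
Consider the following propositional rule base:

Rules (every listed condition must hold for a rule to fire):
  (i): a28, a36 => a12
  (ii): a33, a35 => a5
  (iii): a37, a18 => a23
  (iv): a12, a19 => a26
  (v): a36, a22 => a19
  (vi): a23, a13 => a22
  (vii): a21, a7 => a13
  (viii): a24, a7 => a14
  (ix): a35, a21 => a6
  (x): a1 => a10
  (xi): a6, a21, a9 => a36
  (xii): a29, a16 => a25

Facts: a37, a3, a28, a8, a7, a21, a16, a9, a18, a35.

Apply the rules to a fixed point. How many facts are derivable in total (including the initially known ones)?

Round 1 fires (iii), (vii), (ix), giving a23, a13, a6.
Round 2 fires (vi), (xi), giving a22, a36.
Round 3 fires (i), (v), giving a12, a19.
Round 4 fires (iv), giving a26.
Closure: {a12, a13, a16, a18, a19, a21, a22, a23, a26, a28, a3, a35, a36, a37, a6, a7, a8, a9} — 18 facts.

18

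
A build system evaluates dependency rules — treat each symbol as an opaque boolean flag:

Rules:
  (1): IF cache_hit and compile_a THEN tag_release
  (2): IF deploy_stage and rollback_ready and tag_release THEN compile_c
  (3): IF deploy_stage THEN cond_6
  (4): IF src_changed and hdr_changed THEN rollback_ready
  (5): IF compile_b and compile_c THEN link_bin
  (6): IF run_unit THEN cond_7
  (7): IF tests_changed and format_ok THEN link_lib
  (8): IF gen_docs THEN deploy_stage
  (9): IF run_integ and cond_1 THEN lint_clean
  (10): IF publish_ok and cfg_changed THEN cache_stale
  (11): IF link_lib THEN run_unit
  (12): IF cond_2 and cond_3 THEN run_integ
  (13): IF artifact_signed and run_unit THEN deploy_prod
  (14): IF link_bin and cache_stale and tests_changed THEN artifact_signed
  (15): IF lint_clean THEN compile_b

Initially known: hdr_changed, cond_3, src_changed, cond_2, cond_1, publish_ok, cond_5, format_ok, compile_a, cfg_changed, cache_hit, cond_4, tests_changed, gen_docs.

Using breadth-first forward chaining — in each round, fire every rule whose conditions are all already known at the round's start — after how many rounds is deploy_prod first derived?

6

Round 1 — (1), (4), (7), (8), (10), (12), derive tag_release, rollback_ready, link_lib, deploy_stage, cache_stale, run_integ.
Round 2 — (2), (3), (9), (11), derive compile_c, cond_6, lint_clean, run_unit.
Round 3 — (6), (15), derive cond_7, compile_b.
Round 4 — (5), derive link_bin.
Round 5 — (14), derive artifact_signed.
Round 6 — (13), derive deploy_prod.
deploy_prod first appears in round 6.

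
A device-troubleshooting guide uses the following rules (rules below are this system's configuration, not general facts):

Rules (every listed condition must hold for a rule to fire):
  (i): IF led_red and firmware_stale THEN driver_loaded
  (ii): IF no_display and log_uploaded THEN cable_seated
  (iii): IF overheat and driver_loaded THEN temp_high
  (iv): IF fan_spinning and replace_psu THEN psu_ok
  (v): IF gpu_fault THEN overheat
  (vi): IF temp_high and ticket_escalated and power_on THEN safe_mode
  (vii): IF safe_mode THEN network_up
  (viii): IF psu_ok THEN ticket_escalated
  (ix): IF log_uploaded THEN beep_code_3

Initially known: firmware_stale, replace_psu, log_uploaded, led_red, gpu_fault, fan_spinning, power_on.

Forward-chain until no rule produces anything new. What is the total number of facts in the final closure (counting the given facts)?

Round 1: (i) [IF led_red and firmware_stale THEN driver_loaded]; (iv) [IF fan_spinning and replace_psu THEN psu_ok]; (v) [IF gpu_fault THEN overheat]; (ix) [IF log_uploaded THEN beep_code_3]. New: driver_loaded, psu_ok, overheat, beep_code_3.
Round 2: (iii) [IF overheat and driver_loaded THEN temp_high]; (viii) [IF psu_ok THEN ticket_escalated]. New: temp_high, ticket_escalated.
Round 3: (vi) [IF temp_high and ticket_escalated and power_on THEN safe_mode]. New: safe_mode.
Round 4: (vii) [IF safe_mode THEN network_up]. New: network_up.
Closure: {beep_code_3, driver_loaded, fan_spinning, firmware_stale, gpu_fault, led_red, log_uploaded, network_up, overheat, power_on, psu_ok, replace_psu, safe_mode, temp_high, ticket_escalated} — 15 facts.

15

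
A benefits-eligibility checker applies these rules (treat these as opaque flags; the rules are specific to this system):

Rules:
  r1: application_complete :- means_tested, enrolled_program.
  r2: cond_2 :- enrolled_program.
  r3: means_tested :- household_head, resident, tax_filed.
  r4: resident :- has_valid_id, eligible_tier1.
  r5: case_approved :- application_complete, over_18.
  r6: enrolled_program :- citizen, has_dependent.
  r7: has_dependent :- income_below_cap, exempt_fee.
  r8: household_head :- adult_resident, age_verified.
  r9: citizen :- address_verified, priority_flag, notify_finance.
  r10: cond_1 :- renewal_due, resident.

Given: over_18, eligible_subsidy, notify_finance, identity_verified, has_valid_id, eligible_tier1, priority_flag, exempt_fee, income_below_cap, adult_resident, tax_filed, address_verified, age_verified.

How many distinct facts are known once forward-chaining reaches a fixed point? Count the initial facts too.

22

Round 1: r4 [resident :- has_valid_id, eligible_tier1.]; r7 [has_dependent :- income_below_cap, exempt_fee.]; r8 [household_head :- adult_resident, age_verified.]; r9 [citizen :- address_verified, priority_flag, notify_finance.]. New: resident, has_dependent, household_head, citizen.
Round 2: r3 [means_tested :- household_head, resident, tax_filed.]; r6 [enrolled_program :- citizen, has_dependent.]. New: means_tested, enrolled_program.
Round 3: r1 [application_complete :- means_tested, enrolled_program.]; r2 [cond_2 :- enrolled_program.]. New: application_complete, cond_2.
Round 4: r5 [case_approved :- application_complete, over_18.]. New: case_approved.
Closure: {address_verified, adult_resident, age_verified, application_complete, case_approved, citizen, cond_2, eligible_subsidy, eligible_tier1, enrolled_program, exempt_fee, has_dependent, has_valid_id, household_head, identity_verified, income_below_cap, means_tested, notify_finance, over_18, priority_flag, resident, tax_filed} — 22 facts.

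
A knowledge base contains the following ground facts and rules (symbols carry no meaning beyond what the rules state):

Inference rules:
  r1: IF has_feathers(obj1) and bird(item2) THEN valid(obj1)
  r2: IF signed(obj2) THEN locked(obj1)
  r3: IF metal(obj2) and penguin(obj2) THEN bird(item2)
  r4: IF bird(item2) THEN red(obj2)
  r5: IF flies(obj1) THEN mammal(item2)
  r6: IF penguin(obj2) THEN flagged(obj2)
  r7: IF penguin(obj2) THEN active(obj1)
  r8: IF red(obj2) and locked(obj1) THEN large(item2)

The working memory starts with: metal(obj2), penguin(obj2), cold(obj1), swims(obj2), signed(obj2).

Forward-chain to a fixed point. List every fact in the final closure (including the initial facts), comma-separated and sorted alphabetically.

active(obj1), bird(item2), cold(obj1), flagged(obj2), large(item2), locked(obj1), metal(obj2), penguin(obj2), red(obj2), signed(obj2), swims(obj2)

Round 1: r2 [IF signed(obj2) THEN locked(obj1)]; r3 [IF metal(obj2) and penguin(obj2) THEN bird(item2)]; r6 [IF penguin(obj2) THEN flagged(obj2)]; r7 [IF penguin(obj2) THEN active(obj1)]. New: locked(obj1), bird(item2), flagged(obj2), active(obj1).
Round 2: r4 [IF bird(item2) THEN red(obj2)]. New: red(obj2).
Round 3: r8 [IF red(obj2) and locked(obj1) THEN large(item2)]. New: large(item2).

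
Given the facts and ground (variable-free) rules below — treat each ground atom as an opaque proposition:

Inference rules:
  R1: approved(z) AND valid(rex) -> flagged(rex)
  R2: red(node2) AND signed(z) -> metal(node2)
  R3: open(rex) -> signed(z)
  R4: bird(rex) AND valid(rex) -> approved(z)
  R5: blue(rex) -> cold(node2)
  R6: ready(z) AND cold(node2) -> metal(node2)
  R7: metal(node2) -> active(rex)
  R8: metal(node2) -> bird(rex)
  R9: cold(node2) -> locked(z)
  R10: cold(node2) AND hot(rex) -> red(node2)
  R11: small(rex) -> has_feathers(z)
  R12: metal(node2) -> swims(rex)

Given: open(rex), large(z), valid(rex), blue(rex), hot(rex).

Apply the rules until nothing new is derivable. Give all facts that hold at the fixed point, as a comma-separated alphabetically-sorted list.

[1] R3 [open(rex) -> signed(z)]; R5 [blue(rex) -> cold(node2)]. ⇒ new: signed(z), cold(node2).
[2] R9 [cold(node2) -> locked(z)]; R10 [cold(node2) AND hot(rex) -> red(node2)]. ⇒ new: locked(z), red(node2).
[3] R2 [red(node2) AND signed(z) -> metal(node2)]. ⇒ new: metal(node2).
[4] R7 [metal(node2) -> active(rex)]; R8 [metal(node2) -> bird(rex)]; R12 [metal(node2) -> swims(rex)]. ⇒ new: active(rex), bird(rex), swims(rex).
[5] R4 [bird(rex) AND valid(rex) -> approved(z)]. ⇒ new: approved(z).
[6] R1 [approved(z) AND valid(rex) -> flagged(rex)]. ⇒ new: flagged(rex).

active(rex), approved(z), bird(rex), blue(rex), cold(node2), flagged(rex), hot(rex), large(z), locked(z), metal(node2), open(rex), red(node2), signed(z), swims(rex), valid(rex)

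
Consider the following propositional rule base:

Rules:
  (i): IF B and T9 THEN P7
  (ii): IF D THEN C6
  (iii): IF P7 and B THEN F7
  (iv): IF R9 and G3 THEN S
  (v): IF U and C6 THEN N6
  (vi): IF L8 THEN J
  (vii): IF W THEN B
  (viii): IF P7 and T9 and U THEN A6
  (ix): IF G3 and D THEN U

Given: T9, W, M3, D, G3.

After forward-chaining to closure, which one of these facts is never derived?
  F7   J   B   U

J

Round 1 fires (ii), (vii), (ix), giving C6, B, U.
Round 2 fires (i), (v), giving P7, N6.
Round 3 fires (iii), (viii), giving F7, A6.
Derived: U (round 1), F7 (round 3), B (round 1). J never appears in any round.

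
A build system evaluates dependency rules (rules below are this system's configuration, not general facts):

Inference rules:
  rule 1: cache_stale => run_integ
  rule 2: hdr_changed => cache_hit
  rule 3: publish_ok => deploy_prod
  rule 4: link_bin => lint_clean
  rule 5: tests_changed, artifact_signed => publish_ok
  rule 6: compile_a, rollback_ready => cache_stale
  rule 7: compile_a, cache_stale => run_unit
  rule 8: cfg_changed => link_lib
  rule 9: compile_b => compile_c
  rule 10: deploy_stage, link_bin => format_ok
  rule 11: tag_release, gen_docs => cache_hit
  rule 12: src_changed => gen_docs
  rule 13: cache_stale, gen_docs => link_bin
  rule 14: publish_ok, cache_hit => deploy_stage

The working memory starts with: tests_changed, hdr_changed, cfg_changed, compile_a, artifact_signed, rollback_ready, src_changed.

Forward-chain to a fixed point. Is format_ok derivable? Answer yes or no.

yes

[1] rule 2 [hdr_changed => cache_hit]; rule 5 [tests_changed, artifact_signed => publish_ok]; rule 6 [compile_a, rollback_ready => cache_stale]; rule 8 [cfg_changed => link_lib]; rule 12 [src_changed => gen_docs]. ⇒ new: cache_hit, publish_ok, cache_stale, link_lib, gen_docs.
[2] rule 1 [cache_stale => run_integ]; rule 3 [publish_ok => deploy_prod]; rule 7 [compile_a, cache_stale => run_unit]; rule 13 [cache_stale, gen_docs => link_bin]; rule 14 [publish_ok, cache_hit => deploy_stage]. ⇒ new: run_integ, deploy_prod, run_unit, link_bin, deploy_stage.
[3] rule 4 [link_bin => lint_clean]; rule 10 [deploy_stage, link_bin => format_ok]. ⇒ new: lint_clean, format_ok.
format_ok appears in round 3, so it is derivable.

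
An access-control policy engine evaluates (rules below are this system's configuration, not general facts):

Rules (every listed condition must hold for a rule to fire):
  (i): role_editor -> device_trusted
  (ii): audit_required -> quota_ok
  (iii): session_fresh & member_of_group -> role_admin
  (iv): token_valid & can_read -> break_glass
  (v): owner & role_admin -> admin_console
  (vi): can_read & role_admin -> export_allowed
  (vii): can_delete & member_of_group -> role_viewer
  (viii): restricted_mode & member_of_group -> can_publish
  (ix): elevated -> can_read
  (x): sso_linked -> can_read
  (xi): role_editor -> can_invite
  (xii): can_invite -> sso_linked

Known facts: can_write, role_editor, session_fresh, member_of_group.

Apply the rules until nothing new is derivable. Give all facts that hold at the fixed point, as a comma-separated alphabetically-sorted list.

can_invite, can_read, can_write, device_trusted, export_allowed, member_of_group, role_admin, role_editor, session_fresh, sso_linked

Round 1: (i) [role_editor -> device_trusted]; (iii) [session_fresh & member_of_group -> role_admin]; (xi) [role_editor -> can_invite]. Adds device_trusted, role_admin, can_invite.
Round 2: (xii) [can_invite -> sso_linked]. Adds sso_linked.
Round 3: (x) [sso_linked -> can_read]. Adds can_read.
Round 4: (vi) [can_read & role_admin -> export_allowed]. Adds export_allowed.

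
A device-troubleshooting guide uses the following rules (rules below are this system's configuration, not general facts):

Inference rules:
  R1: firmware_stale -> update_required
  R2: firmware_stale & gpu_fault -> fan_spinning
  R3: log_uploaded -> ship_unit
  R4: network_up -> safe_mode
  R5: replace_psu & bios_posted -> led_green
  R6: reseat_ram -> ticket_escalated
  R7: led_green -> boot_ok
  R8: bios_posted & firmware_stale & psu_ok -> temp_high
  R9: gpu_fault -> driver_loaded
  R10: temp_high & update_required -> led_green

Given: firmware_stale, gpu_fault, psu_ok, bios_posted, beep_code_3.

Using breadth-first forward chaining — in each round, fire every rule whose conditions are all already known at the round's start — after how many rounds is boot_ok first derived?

Round 1 — R1, R2, R8, R9, derive update_required, fan_spinning, temp_high, driver_loaded.
Round 2 — R10, derive led_green.
Round 3 — R7, derive boot_ok.
boot_ok first appears in round 3.

3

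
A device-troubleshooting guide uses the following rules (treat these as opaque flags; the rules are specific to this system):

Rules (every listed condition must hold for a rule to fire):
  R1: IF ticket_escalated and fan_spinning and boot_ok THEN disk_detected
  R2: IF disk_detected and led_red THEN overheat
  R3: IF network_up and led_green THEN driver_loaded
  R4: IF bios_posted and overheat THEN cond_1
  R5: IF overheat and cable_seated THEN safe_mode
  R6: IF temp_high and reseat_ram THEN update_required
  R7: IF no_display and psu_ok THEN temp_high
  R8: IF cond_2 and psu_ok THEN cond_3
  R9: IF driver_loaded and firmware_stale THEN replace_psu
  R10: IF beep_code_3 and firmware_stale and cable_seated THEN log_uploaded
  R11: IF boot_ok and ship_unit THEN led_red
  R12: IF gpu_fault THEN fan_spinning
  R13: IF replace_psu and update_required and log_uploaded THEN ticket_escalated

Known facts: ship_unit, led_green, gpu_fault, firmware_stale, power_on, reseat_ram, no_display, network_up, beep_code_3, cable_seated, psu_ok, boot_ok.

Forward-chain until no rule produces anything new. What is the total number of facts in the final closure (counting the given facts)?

[1] R3 [IF network_up and led_green THEN driver_loaded]; R7 [IF no_display and psu_ok THEN temp_high]; R10 [IF beep_code_3 and firmware_stale and cable_seated THEN log_uploaded]; R11 [IF boot_ok and ship_unit THEN led_red]; R12 [IF gpu_fault THEN fan_spinning]. ⇒ new: driver_loaded, temp_high, log_uploaded, led_red, fan_spinning.
[2] R6 [IF temp_high and reseat_ram THEN update_required]; R9 [IF driver_loaded and firmware_stale THEN replace_psu]. ⇒ new: update_required, replace_psu.
[3] R13 [IF replace_psu and update_required and log_uploaded THEN ticket_escalated]. ⇒ new: ticket_escalated.
[4] R1 [IF ticket_escalated and fan_spinning and boot_ok THEN disk_detected]. ⇒ new: disk_detected.
[5] R2 [IF disk_detected and led_red THEN overheat]. ⇒ new: overheat.
[6] R5 [IF overheat and cable_seated THEN safe_mode]. ⇒ new: safe_mode.
Closure: {beep_code_3, boot_ok, cable_seated, disk_detected, driver_loaded, fan_spinning, firmware_stale, gpu_fault, led_green, led_red, log_uploaded, network_up, no_display, overheat, power_on, psu_ok, replace_psu, reseat_ram, safe_mode, ship_unit, temp_high, ticket_escalated, update_required} — 23 facts.

23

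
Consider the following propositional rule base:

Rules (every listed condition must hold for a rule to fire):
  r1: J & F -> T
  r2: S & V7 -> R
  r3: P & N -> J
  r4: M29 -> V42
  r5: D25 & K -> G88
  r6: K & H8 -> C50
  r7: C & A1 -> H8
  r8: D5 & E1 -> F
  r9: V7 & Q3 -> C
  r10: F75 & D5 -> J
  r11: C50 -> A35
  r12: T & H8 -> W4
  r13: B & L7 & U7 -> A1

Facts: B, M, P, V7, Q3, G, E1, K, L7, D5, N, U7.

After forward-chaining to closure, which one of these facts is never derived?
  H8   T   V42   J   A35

Round 1: r3 [P & N -> J]; r8 [D5 & E1 -> F]; r9 [V7 & Q3 -> C]; r13 [B & L7 & U7 -> A1]. New: J, F, C, A1.
Round 2: r1 [J & F -> T]; r7 [C & A1 -> H8]. New: T, H8.
Round 3: r6 [K & H8 -> C50]; r12 [T & H8 -> W4]. New: C50, W4.
Round 4: r11 [C50 -> A35]. New: A35.
Derived: A35 (round 4), J (round 1), H8 (round 2), T (round 2). V42 never appears in any round.

V42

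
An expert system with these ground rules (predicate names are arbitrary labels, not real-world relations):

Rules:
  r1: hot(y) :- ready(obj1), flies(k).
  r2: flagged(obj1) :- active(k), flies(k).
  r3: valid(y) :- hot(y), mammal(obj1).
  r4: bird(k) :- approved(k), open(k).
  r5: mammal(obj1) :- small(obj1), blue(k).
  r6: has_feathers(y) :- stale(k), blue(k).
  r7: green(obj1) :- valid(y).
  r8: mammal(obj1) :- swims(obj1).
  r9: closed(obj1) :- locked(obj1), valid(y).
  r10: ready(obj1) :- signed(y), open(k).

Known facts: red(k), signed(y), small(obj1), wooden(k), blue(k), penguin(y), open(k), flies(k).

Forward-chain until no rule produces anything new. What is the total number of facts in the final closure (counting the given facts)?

Round 1 — r5, r10, derive mammal(obj1), ready(obj1).
Round 2 — r1, derive hot(y).
Round 3 — r3, derive valid(y).
Round 4 — r7, derive green(obj1).
Closure: {blue(k), flies(k), green(obj1), hot(y), mammal(obj1), open(k), penguin(y), ready(obj1), red(k), signed(y), small(obj1), valid(y), wooden(k)} — 13 facts.

13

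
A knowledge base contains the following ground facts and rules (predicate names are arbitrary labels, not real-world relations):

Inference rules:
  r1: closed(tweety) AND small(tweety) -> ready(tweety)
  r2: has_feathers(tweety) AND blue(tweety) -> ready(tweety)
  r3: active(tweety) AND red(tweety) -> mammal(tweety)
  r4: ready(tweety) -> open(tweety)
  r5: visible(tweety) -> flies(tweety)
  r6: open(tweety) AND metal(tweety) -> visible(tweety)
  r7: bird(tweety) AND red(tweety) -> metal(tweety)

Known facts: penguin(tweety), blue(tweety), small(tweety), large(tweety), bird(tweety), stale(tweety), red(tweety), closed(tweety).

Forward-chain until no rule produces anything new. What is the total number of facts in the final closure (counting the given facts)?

13

Round 1: r1 [closed(tweety) AND small(tweety) -> ready(tweety)]; r7 [bird(tweety) AND red(tweety) -> metal(tweety)]. Adds ready(tweety), metal(tweety).
Round 2: r4 [ready(tweety) -> open(tweety)]. Adds open(tweety).
Round 3: r6 [open(tweety) AND metal(tweety) -> visible(tweety)]. Adds visible(tweety).
Round 4: r5 [visible(tweety) -> flies(tweety)]. Adds flies(tweety).
Closure: {bird(tweety), blue(tweety), closed(tweety), flies(tweety), large(tweety), metal(tweety), open(tweety), penguin(tweety), ready(tweety), red(tweety), small(tweety), stale(tweety), visible(tweety)} — 13 facts.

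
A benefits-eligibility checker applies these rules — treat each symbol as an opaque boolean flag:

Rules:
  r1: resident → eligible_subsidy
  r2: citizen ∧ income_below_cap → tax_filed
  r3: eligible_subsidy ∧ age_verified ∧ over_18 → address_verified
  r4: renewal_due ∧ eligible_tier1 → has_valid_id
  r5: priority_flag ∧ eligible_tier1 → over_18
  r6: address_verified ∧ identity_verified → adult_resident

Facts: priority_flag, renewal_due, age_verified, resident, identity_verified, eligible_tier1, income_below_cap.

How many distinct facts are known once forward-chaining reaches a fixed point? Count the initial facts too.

12

[1] r1 [resident → eligible_subsidy]; r4 [renewal_due ∧ eligible_tier1 → has_valid_id]; r5 [priority_flag ∧ eligible_tier1 → over_18]. ⇒ new: eligible_subsidy, has_valid_id, over_18.
[2] r3 [eligible_subsidy ∧ age_verified ∧ over_18 → address_verified]. ⇒ new: address_verified.
[3] r6 [address_verified ∧ identity_verified → adult_resident]. ⇒ new: adult_resident.
Closure: {address_verified, adult_resident, age_verified, eligible_subsidy, eligible_tier1, has_valid_id, identity_verified, income_below_cap, over_18, priority_flag, renewal_due, resident} — 12 facts.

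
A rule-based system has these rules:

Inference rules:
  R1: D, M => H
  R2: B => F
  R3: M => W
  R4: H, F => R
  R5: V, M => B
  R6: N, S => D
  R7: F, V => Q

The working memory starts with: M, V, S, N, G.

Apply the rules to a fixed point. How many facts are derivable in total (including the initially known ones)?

12

Round 1 — R3, R5, R6, derive W, B, D.
Round 2 — R1, R2, derive H, F.
Round 3 — R4, R7, derive R, Q.
Closure: {B, D, F, G, H, M, N, Q, R, S, V, W} — 12 facts.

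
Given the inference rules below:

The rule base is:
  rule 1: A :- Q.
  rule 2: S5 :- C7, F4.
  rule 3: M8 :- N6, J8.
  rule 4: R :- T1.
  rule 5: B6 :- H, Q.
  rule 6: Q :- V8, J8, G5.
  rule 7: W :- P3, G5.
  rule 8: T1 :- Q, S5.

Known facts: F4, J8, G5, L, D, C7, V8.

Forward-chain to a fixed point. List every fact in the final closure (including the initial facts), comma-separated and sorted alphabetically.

Round 1: rule 2 [S5 :- C7, F4.]; rule 6 [Q :- V8, J8, G5.]. Adds S5, Q.
Round 2: rule 1 [A :- Q.]; rule 8 [T1 :- Q, S5.]. Adds A, T1.
Round 3: rule 4 [R :- T1.]. Adds R.

A, C7, D, F4, G5, J8, L, Q, R, S5, T1, V8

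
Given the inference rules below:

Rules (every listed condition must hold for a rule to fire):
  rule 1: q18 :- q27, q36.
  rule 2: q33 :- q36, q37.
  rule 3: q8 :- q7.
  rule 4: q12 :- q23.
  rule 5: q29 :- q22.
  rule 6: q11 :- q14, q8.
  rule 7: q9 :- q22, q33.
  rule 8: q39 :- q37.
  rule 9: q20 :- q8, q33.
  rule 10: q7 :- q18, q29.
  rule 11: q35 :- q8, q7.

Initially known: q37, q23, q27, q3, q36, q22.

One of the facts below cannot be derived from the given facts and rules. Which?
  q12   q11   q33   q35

q11

Round 1 — rule 1, rule 2, rule 4, rule 5, rule 8, derive q18, q33, q12, q29, q39.
Round 2 — rule 7, rule 10, derive q9, q7.
Round 3 — rule 3, derive q8.
Round 4 — rule 9, rule 11, derive q20, q35.
Derived: q12 (round 1), q33 (round 1), q35 (round 4). q11 never appears in any round.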